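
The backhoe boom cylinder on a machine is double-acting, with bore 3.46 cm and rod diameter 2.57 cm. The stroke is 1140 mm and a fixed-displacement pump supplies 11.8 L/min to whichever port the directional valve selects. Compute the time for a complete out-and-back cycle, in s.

Cap-side area A_cap = π/4 × (3.46 cm)² = 9.402 cm^2
Rod-side annular area A_ann = π/4 × (3.46² − 2.57²) = 4.215 cm^2
t_ext = A_cap·L/Q = 5.450 s
t_ret = A_ann·L/Q = 2.443 s
t_cycle = t_ext + t_ret

t ≈ 7.89 s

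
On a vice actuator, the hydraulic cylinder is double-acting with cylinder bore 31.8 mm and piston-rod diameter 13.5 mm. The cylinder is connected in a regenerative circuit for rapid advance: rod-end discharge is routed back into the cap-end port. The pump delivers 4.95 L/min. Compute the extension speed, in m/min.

In regeneration the rod-end outflow joins the pump flow into the cap end, so the net volume the pump must supply per unit advance equals the rod cross-section area.
Rod cross-section A_rod = π/4 × (13.5 mm)² = 143.1 mm^2
v = Q_pump / A_rod

v ≈ 34.6 m/min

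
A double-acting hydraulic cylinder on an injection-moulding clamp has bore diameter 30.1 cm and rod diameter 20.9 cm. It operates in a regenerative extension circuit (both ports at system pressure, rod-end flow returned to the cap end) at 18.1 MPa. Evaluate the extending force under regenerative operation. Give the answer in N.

F ≈ 6.21e5 N

With equal pressure on both faces, forces on the annular region cancel; the net push is pressure × rod cross-section.
Rod cross-section A_rod = π/4 × (20.9 cm)² = 343.1 cm^2
F = P × A_rod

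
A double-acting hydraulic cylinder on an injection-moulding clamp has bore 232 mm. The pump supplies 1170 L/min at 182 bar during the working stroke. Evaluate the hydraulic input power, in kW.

W ≈ 355 kW

Hydraulic power = P × Q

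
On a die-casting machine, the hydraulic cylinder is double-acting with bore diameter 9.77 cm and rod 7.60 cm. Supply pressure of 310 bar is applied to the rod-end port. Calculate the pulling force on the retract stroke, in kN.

F ≈ 91.8 kN

Rod-side annular area A_ann = π/4 × (9.77² − 7.60²) = 29.60 cm^2
On retraction the pressure acts on the annular area (bore minus rod).
F = P × A_ann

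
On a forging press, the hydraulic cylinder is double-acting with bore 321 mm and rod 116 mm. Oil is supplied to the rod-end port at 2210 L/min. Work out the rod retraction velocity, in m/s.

v ≈ 0.523 m/s

Rod-side annular area A_ann = π/4 × (321² − 116²) = 70360 mm^2
Flow into the rod-end port fills the annular volume.
v = Q / A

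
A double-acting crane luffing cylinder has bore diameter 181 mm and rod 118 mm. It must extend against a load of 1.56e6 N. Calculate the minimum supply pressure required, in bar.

P ≈ 606 bar

Cap-side area A_cap = π/4 × (181 mm)² = 25730 mm^2
P = F / A = 1.56e6 N / A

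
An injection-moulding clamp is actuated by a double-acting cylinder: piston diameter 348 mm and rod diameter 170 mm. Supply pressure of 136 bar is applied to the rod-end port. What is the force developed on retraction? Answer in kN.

Rod-side annular area A_ann = π/4 × (348² − 170²) = 72420 mm^2
On retraction the pressure acts on the annular area (bore minus rod).
F = P × A_ann

F ≈ 985 kN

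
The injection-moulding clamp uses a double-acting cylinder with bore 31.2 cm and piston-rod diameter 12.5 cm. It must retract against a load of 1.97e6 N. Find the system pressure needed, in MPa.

Rod-side annular area A_ann = π/4 × (31.2² − 12.5²) = 641.8 cm^2
Retraction: pressure acts on the annular area.
P = F / A = 1.97e6 N / A

P ≈ 30.7 MPa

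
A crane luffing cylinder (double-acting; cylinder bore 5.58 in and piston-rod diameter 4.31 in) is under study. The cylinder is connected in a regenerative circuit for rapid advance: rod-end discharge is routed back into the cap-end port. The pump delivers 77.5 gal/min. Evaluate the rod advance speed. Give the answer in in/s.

In regeneration the rod-end outflow joins the pump flow into the cap end, so the net volume the pump must supply per unit advance equals the rod cross-section area.
Rod cross-section A_rod = π/4 × (4.31 in)² = 14.59 in^2
v = Q_pump / A_rod

v ≈ 20.5 in/s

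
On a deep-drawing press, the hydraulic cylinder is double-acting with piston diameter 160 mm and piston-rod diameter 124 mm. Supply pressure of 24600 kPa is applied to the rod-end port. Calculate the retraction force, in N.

F ≈ 1.98e5 N

Rod-side annular area A_ann = π/4 × (160² − 124²) = 8030 mm^2
On retraction the pressure acts on the annular area (bore minus rod).
F = P × A_ann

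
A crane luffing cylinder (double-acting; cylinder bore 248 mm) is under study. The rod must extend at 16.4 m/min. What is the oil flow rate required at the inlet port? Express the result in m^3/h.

Cap-side area A_cap = π/4 × (248 mm)² = 48310 mm^2
Q = A × v

Q ≈ 47.5 m^3/h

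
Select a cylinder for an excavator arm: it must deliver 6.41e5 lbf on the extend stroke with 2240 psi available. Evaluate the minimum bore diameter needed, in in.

D ≈ 19.1 in

Extension force acts on the full piston face: F = P × (π/4)D².
D = √(4F / (πP)) = √(4 × 6.41e5 lbf / (π × 2240 psi))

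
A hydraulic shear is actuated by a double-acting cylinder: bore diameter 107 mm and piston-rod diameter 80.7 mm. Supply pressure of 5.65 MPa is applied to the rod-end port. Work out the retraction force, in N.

Rod-side annular area A_ann = π/4 × (107² − 80.7²) = 3877 mm^2
On retraction the pressure acts on the annular area (bore minus rod).
F = P × A_ann

F ≈ 21900 N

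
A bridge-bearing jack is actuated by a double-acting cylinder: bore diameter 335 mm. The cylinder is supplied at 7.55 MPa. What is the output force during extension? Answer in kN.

F ≈ 665 kN

Cap-side area A_cap = π/4 × (335 mm)² = 88140 mm^2
F = P × A_cap = 7.55 MPa × A_cap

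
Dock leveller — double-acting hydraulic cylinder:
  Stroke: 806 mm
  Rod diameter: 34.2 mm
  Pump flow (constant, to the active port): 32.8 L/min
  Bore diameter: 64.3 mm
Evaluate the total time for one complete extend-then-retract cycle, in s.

t ≈ 8.22 s

Cap-side area A_cap = π/4 × (64.3 mm)² = 3247 mm^2
Rod-side annular area A_ann = π/4 × (64.3² − 34.2²) = 2329 mm^2
t_ext = A_cap·L/Q = 4.788 s
t_ret = A_ann·L/Q = 3.433 s
t_cycle = t_ext + t_ret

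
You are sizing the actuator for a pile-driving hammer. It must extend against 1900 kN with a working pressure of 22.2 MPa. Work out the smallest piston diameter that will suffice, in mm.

Extension force acts on the full piston face: F = P × (π/4)D².
D = √(4F / (πP)) = √(4 × 1900 kN / (π × 22.2 MPa))

D ≈ 330 mm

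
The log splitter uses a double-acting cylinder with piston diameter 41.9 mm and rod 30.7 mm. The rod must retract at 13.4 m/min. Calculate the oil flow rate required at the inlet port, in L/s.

Q ≈ 0.143 L/s

Rod-side annular area A_ann = π/4 × (41.9² − 30.7²) = 638.6 mm^2
Q = A × v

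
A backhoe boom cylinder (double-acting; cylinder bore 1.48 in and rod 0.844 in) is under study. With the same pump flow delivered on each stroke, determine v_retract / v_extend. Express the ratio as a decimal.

Cap-side area A_cap = π/4 × (1.48 in)² = 1.720 in^2
Rod-side annular area A_ann = π/4 × (1.48² − 0.844²) = 1.161 in^2
For equal Q, v ∝ 1/A, so v_ret/v_ext = A_cap/A_ann.

v_ret/v_ext ≈ 1.48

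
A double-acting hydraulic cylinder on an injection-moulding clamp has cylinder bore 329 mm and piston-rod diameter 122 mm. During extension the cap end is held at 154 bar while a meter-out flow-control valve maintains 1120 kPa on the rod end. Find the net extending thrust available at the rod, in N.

F ≈ 1.23e6 N

Cap-side area A_cap = π/4 × (329 mm)² = 85010 mm^2
Rod-side annular area A_ann = π/4 × (329² − 122²) = 73320 mm^2
Net thrust = P_cap·A_cap − P_rod·A_ann = 1.309e6 N − 82120 N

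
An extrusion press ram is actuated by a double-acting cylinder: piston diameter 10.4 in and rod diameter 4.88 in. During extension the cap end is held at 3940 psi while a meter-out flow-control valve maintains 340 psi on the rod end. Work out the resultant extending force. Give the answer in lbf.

Cap-side area A_cap = π/4 × (10.4 in)² = 84.95 in^2
Rod-side annular area A_ann = π/4 × (10.4² − 4.88²) = 66.24 in^2
Net thrust = P_cap·A_cap − P_rod·A_ann = 3.347e5 lbf − 22520 lbf

F ≈ 3.12e5 lbf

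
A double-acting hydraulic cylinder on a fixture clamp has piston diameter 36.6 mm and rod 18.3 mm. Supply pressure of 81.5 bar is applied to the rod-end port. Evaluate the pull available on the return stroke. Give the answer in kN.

Rod-side annular area A_ann = π/4 × (36.6² − 18.3²) = 789.1 mm^2
On retraction the pressure acts on the annular area (bore minus rod).
F = P × A_ann

F ≈ 6.43 kN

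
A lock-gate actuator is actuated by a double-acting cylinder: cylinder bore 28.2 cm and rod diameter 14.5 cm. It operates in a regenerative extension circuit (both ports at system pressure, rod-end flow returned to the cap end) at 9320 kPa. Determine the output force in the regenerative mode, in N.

F ≈ 1.54e5 N

With equal pressure on both faces, forces on the annular region cancel; the net push is pressure × rod cross-section.
Rod cross-section A_rod = π/4 × (14.5 cm)² = 165.1 cm^2
F = P × A_rod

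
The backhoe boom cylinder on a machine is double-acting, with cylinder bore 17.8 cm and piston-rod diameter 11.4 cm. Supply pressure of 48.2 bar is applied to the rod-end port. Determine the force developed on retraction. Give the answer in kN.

F ≈ 70.7 kN

Rod-side annular area A_ann = π/4 × (17.8² − 11.4²) = 146.8 cm^2
On retraction the pressure acts on the annular area (bore minus rod).
F = P × A_ann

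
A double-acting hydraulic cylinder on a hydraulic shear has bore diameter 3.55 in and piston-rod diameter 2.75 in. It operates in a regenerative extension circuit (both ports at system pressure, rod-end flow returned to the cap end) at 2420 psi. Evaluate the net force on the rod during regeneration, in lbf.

F ≈ 14400 lbf

With equal pressure on both faces, forces on the annular region cancel; the net push is pressure × rod cross-section.
Rod cross-section A_rod = π/4 × (2.75 in)² = 5.940 in^2
F = P × A_rod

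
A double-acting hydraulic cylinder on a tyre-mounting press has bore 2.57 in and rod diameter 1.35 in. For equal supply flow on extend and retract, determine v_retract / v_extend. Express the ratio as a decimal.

Cap-side area A_cap = π/4 × (2.57 in)² = 5.187 in^2
Rod-side annular area A_ann = π/4 × (2.57² − 1.35²) = 3.756 in^2
For equal Q, v ∝ 1/A, so v_ret/v_ext = A_cap/A_ann.

v_ret/v_ext ≈ 1.38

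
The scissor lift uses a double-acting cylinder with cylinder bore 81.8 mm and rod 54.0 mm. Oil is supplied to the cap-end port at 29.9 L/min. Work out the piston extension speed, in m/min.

Cap-side area A_cap = π/4 × (81.8 mm)² = 5255 mm^2
v = Q / A

v ≈ 5.69 m/min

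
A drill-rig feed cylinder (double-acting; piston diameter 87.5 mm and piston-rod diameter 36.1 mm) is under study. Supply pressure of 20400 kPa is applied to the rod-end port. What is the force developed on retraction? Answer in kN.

Rod-side annular area A_ann = π/4 × (87.5² − 36.1²) = 4990 mm^2
On retraction the pressure acts on the annular area (bore minus rod).
F = P × A_ann

F ≈ 102 kN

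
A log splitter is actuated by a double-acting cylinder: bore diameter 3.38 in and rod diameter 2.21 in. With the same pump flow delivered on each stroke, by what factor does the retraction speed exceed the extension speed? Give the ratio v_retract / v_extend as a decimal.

v_ret/v_ext ≈ 1.75

Cap-side area A_cap = π/4 × (3.38 in)² = 8.973 in^2
Rod-side annular area A_ann = π/4 × (3.38² − 2.21²) = 5.137 in^2
For equal Q, v ∝ 1/A, so v_ret/v_ext = A_cap/A_ann.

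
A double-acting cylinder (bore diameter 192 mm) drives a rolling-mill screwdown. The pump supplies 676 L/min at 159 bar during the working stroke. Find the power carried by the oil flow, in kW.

W ≈ 179 kW

Hydraulic power = P × Q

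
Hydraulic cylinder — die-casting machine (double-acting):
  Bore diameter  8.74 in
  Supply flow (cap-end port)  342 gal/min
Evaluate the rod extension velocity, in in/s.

v ≈ 21.9 in/s

Cap-side area A_cap = π/4 × (8.74 in)² = 59.99 in^2
v = Q / A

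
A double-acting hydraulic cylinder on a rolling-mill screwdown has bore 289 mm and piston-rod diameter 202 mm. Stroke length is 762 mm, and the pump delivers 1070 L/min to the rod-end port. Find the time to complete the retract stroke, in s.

t ≈ 1.43 s

Rod-side annular area A_ann = π/4 × (289² − 202²) = 33550 mm^2
Swept volume V = A × L; t = V / Q = A·L / Q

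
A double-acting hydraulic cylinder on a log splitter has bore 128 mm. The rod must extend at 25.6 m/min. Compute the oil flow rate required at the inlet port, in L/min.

Cap-side area A_cap = π/4 × (128 mm)² = 12870 mm^2
Q = A × v

Q ≈ 329 L/min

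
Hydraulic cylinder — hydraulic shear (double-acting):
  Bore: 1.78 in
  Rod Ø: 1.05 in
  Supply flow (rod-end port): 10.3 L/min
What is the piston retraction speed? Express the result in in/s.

v ≈ 6.46 in/s

Rod-side annular area A_ann = π/4 × (1.78² − 1.05²) = 1.623 in^2
Flow into the rod-end port fills the annular volume.
v = Q / A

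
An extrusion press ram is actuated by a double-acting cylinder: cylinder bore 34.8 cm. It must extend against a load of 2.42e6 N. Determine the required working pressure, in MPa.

Cap-side area A_cap = π/4 × (34.8 cm)² = 951.1 cm^2
P = F / A = 2.42e6 N / A

P ≈ 25.4 MPa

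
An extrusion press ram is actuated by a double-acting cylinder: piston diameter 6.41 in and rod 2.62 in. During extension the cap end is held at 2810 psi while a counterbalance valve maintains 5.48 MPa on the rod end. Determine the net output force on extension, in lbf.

F ≈ 69300 lbf

Cap-side area A_cap = π/4 × (6.41 in)² = 32.27 in^2
Rod-side annular area A_ann = π/4 × (6.41² − 2.62²) = 26.88 in^2
Net thrust = P_cap·A_cap − P_rod·A_ann = 90680 lbf − 21360 lbf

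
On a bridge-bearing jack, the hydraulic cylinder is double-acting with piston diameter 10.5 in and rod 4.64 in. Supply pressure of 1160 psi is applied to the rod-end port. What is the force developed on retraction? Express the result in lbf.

Rod-side annular area A_ann = π/4 × (10.5² − 4.64²) = 69.68 in^2
On retraction the pressure acts on the annular area (bore minus rod).
F = P × A_ann

F ≈ 80800 lbf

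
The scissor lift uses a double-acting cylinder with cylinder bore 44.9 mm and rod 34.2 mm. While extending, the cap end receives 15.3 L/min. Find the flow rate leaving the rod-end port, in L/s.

Cap-side area A_cap = π/4 × (44.9 mm)² = 1583 mm^2
Rod-side annular area A_ann = π/4 × (44.9² − 34.2²) = 664.7 mm^2
Piston speed v = Q_in/A_cap; rod-end outflow Q_out = v × A_ann = Q_in × A_ann/A_cap.

Q_out ≈ 0.107 L/s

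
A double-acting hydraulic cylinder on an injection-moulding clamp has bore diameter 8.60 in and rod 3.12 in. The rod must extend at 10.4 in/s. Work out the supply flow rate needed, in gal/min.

Q ≈ 157 gal/min

Cap-side area A_cap = π/4 × (8.60 in)² = 58.09 in^2
Q = A × v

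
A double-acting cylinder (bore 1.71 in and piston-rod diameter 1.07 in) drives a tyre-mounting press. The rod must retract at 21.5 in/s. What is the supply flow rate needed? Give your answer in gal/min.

Rod-side annular area A_ann = π/4 × (1.71² − 1.07²) = 1.397 in^2
Q = A × v

Q ≈ 7.80 gal/min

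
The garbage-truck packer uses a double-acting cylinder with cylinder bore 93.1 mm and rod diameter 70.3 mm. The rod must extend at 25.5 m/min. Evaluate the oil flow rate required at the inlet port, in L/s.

Cap-side area A_cap = π/4 × (93.1 mm)² = 6808 mm^2
Q = A × v

Q ≈ 2.89 L/s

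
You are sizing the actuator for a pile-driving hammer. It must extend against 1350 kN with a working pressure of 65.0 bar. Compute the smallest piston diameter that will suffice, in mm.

D ≈ 514 mm

Extension force acts on the full piston face: F = P × (π/4)D².
D = √(4F / (πP)) = √(4 × 1350 kN / (π × 65.0 bar))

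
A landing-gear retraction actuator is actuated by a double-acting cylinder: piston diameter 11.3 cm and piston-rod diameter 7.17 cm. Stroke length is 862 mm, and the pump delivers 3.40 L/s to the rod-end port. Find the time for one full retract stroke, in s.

t ≈ 1.52 s

Rod-side annular area A_ann = π/4 × (11.3² − 7.17²) = 59.91 cm^2
Swept volume V = A × L; t = V / Q = A·L / Q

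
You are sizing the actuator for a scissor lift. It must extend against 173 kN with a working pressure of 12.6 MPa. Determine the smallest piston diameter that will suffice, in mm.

Extension force acts on the full piston face: F = P × (π/4)D².
D = √(4F / (πP)) = √(4 × 173 kN / (π × 12.6 MPa))

D ≈ 132 mm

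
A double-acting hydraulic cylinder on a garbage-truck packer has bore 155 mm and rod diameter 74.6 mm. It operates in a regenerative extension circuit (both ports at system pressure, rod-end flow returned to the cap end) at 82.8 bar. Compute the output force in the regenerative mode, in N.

With equal pressure on both faces, forces on the annular region cancel; the net push is pressure × rod cross-section.
Rod cross-section A_rod = π/4 × (74.6 mm)² = 4371 mm^2
F = P × A_rod

F ≈ 36200 N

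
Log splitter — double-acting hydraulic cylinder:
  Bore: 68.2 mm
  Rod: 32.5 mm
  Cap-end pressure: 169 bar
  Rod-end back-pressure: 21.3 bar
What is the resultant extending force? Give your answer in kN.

Cap-side area A_cap = π/4 × (68.2 mm)² = 3653 mm^2
Rod-side annular area A_ann = π/4 × (68.2² − 32.5²) = 2823 mm^2
Net thrust = P_cap·A_cap − P_rod·A_ann = 61.74 kN − 6.014 kN

F ≈ 55.7 kN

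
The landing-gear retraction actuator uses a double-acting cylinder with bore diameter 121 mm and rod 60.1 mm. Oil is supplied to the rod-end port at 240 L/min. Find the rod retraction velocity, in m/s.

v ≈ 0.462 m/s

Rod-side annular area A_ann = π/4 × (121² − 60.1²) = 8662 mm^2
Flow into the rod-end port fills the annular volume.
v = Q / A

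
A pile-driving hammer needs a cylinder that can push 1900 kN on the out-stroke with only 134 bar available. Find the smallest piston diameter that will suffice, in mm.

Extension force acts on the full piston face: F = P × (π/4)D².
D = √(4F / (πP)) = √(4 × 1900 kN / (π × 134 bar))

D ≈ 425 mm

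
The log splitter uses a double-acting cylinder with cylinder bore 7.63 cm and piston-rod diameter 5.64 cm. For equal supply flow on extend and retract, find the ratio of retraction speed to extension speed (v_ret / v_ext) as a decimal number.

v_ret/v_ext ≈ 2.20

Cap-side area A_cap = π/4 × (7.63 cm)² = 45.72 cm^2
Rod-side annular area A_ann = π/4 × (7.63² − 5.64²) = 20.74 cm^2
For equal Q, v ∝ 1/A, so v_ret/v_ext = A_cap/A_ann.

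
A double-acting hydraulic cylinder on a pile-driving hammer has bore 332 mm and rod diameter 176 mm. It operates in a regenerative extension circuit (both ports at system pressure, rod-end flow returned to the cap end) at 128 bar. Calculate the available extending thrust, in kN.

F ≈ 311 kN

With equal pressure on both faces, forces on the annular region cancel; the net push is pressure × rod cross-section.
Rod cross-section A_rod = π/4 × (176 mm)² = 24330 mm^2
F = P × A_rod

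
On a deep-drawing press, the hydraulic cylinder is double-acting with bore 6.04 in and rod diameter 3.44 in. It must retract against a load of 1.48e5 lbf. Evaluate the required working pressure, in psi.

Rod-side annular area A_ann = π/4 × (6.04² − 3.44²) = 19.36 in^2
Retraction: pressure acts on the annular area.
P = F / A = 1.48e5 lbf / A

P ≈ 7650 psi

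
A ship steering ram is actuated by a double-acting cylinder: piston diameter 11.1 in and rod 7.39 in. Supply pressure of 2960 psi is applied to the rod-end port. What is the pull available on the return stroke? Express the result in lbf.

F ≈ 1.59e5 lbf

Rod-side annular area A_ann = π/4 × (11.1² − 7.39²) = 53.88 in^2
On retraction the pressure acts on the annular area (bore minus rod).
F = P × A_ann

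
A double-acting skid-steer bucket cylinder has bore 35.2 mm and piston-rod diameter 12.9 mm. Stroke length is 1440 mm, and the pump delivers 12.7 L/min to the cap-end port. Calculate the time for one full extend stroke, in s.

Cap-side area A_cap = π/4 × (35.2 mm)² = 973.1 mm^2
Swept volume V = A × L; t = V / Q = A·L / Q

t ≈ 6.62 s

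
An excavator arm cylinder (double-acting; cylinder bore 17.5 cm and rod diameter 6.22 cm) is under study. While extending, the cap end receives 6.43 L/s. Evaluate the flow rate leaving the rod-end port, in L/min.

Cap-side area A_cap = π/4 × (17.5 cm)² = 240.5 cm^2
Rod-side annular area A_ann = π/4 × (17.5² − 6.22²) = 210.1 cm^2
Piston speed v = Q_in/A_cap; rod-end outflow Q_out = v × A_ann = Q_in × A_ann/A_cap.

Q_out ≈ 337 L/min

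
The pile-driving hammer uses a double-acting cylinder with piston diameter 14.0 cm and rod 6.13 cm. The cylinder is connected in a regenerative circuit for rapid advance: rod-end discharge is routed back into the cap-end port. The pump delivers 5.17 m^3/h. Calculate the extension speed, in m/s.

v ≈ 0.487 m/s

In regeneration the rod-end outflow joins the pump flow into the cap end, so the net volume the pump must supply per unit advance equals the rod cross-section area.
Rod cross-section A_rod = π/4 × (6.13 cm)² = 29.51 cm^2
v = Q_pump / A_rod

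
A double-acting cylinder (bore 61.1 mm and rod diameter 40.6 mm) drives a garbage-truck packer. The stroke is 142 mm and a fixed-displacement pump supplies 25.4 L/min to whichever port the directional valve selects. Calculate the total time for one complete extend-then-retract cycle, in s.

t ≈ 1.53 s

Cap-side area A_cap = π/4 × (61.1 mm)² = 2932 mm^2
Rod-side annular area A_ann = π/4 × (61.1² − 40.6²) = 1637 mm^2
t_ext = A_cap·L/Q = 0.9835 s
t_ret = A_ann·L/Q = 0.5493 s
t_cycle = t_ext + t_ret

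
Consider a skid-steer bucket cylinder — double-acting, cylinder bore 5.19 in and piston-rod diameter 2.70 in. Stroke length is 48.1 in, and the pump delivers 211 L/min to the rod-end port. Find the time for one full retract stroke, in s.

t ≈ 3.46 s

Rod-side annular area A_ann = π/4 × (5.19² − 2.70²) = 15.43 in^2
Swept volume V = A × L; t = V / Q = A·L / Q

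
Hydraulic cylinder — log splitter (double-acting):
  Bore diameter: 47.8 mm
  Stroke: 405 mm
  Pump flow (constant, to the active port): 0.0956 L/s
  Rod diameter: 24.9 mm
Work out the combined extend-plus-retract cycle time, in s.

t ≈ 13.1 s

Cap-side area A_cap = π/4 × (47.8 mm)² = 1795 mm^2
Rod-side annular area A_ann = π/4 × (47.8² − 24.9²) = 1308 mm^2
t_ext = A_cap·L/Q = 7.602 s
t_ret = A_ann·L/Q = 5.539 s
t_cycle = t_ext + t_ret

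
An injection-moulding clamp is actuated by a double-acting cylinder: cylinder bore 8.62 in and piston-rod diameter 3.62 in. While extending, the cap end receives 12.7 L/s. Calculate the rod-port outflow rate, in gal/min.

Q_out ≈ 166 gal/min

Cap-side area A_cap = π/4 × (8.62 in)² = 58.36 in^2
Rod-side annular area A_ann = π/4 × (8.62² − 3.62²) = 48.07 in^2
Piston speed v = Q_in/A_cap; rod-end outflow Q_out = v × A_ann = Q_in × A_ann/A_cap.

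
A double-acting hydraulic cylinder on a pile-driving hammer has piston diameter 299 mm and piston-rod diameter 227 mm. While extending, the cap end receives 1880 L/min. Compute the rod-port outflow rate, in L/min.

Cap-side area A_cap = π/4 × (299 mm)² = 70220 mm^2
Rod-side annular area A_ann = π/4 × (299² − 227²) = 29740 mm^2
Piston speed v = Q_in/A_cap; rod-end outflow Q_out = v × A_ann = Q_in × A_ann/A_cap.

Q_out ≈ 796 L/min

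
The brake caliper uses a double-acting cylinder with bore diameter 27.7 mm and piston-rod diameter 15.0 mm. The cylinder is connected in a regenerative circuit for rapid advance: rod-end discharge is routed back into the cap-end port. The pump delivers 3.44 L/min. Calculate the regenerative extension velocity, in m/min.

In regeneration the rod-end outflow joins the pump flow into the cap end, so the net volume the pump must supply per unit advance equals the rod cross-section area.
Rod cross-section A_rod = π/4 × (15.0 mm)² = 176.7 mm^2
v = Q_pump / A_rod

v ≈ 19.5 m/min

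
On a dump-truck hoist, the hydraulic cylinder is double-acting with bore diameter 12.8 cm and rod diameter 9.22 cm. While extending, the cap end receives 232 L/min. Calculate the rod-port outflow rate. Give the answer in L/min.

Cap-side area A_cap = π/4 × (12.8 cm)² = 128.7 cm^2
Rod-side annular area A_ann = π/4 × (12.8² − 9.22²) = 61.91 cm^2
Piston speed v = Q_in/A_cap; rod-end outflow Q_out = v × A_ann = Q_in × A_ann/A_cap.

Q_out ≈ 112 L/min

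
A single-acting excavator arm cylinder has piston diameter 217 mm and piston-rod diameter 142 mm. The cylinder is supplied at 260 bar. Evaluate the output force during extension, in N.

Cap-side area A_cap = π/4 × (217 mm)² = 36980 mm^2
F = P × A_cap = 260 bar × A_cap

F ≈ 9.62e5 N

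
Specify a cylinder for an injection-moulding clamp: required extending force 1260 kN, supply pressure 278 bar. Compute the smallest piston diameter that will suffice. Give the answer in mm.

D ≈ 240 mm

Extension force acts on the full piston face: F = P × (π/4)D².
D = √(4F / (πP)) = √(4 × 1260 kN / (π × 278 bar))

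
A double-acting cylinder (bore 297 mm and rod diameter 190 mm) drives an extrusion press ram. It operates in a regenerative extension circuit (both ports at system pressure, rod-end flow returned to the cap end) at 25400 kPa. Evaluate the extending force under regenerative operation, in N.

With equal pressure on both faces, forces on the annular region cancel; the net push is pressure × rod cross-section.
Rod cross-section A_rod = π/4 × (190 mm)² = 28350 mm^2
F = P × A_rod

F ≈ 7.20e5 N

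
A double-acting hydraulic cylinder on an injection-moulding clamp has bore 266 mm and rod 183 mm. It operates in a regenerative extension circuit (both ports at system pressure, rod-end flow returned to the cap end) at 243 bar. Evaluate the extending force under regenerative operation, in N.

With equal pressure on both faces, forces on the annular region cancel; the net push is pressure × rod cross-section.
Rod cross-section A_rod = π/4 × (183 mm)² = 26300 mm^2
F = P × A_rod

F ≈ 6.39e5 N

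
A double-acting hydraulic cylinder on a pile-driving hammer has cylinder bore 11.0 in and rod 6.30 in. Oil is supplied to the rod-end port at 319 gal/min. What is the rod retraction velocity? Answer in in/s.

Rod-side annular area A_ann = π/4 × (11.0² − 6.30²) = 63.86 in^2
Flow into the rod-end port fills the annular volume.
v = Q / A

v ≈ 19.2 in/s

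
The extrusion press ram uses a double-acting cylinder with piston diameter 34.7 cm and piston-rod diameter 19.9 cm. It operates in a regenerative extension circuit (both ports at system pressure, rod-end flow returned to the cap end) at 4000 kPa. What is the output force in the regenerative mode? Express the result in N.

F ≈ 1.24e5 N

With equal pressure on both faces, forces on the annular region cancel; the net push is pressure × rod cross-section.
Rod cross-section A_rod = π/4 × (19.9 cm)² = 311.0 cm^2
F = P × A_rod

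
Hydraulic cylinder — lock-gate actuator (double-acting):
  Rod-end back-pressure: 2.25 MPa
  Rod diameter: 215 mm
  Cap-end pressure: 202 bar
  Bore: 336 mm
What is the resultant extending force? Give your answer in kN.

F ≈ 1670 kN

Cap-side area A_cap = π/4 × (336 mm)² = 88670 mm^2
Rod-side annular area A_ann = π/4 × (336² − 215²) = 52360 mm^2
Net thrust = P_cap·A_cap − P_rod·A_ann = 1791 kN − 117.8 kN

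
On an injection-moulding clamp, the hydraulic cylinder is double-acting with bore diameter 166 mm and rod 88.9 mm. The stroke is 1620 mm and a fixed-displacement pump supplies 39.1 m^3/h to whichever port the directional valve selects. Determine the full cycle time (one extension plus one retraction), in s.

Cap-side area A_cap = π/4 × (166 mm)² = 21640 mm^2
Rod-side annular area A_ann = π/4 × (166² − 88.9²) = 15440 mm^2
t_ext = A_cap·L/Q = 3.228 s
t_ret = A_ann·L/Q = 2.302 s
t_cycle = t_ext + t_ret

t ≈ 5.53 s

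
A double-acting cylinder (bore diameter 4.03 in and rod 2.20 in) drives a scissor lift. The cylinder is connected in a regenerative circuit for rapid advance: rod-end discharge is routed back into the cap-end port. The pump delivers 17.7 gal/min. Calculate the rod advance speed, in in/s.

v ≈ 17.9 in/s

In regeneration the rod-end outflow joins the pump flow into the cap end, so the net volume the pump must supply per unit advance equals the rod cross-section area.
Rod cross-section A_rod = π/4 × (2.20 in)² = 3.801 in^2
v = Q_pump / A_rod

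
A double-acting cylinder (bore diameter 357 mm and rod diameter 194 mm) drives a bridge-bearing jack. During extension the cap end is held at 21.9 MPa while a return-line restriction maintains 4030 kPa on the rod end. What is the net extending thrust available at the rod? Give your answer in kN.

Cap-side area A_cap = π/4 × (357 mm)² = 1.001e5 mm^2
Rod-side annular area A_ann = π/4 × (357² − 194²) = 70540 mm^2
Net thrust = P_cap·A_cap − P_rod·A_ann = 2192 kN − 284.3 kN

F ≈ 1910 kN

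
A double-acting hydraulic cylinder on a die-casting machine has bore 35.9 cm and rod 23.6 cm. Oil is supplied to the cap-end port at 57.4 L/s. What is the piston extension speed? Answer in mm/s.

Cap-side area A_cap = π/4 × (35.9 cm)² = 1012 cm^2
v = Q / A

v ≈ 567 mm/s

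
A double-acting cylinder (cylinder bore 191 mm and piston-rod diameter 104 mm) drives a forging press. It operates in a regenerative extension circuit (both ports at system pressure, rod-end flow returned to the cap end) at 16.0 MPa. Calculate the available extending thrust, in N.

F ≈ 1.36e5 N

With equal pressure on both faces, forces on the annular region cancel; the net push is pressure × rod cross-section.
Rod cross-section A_rod = π/4 × (104 mm)² = 8495 mm^2
F = P × A_rod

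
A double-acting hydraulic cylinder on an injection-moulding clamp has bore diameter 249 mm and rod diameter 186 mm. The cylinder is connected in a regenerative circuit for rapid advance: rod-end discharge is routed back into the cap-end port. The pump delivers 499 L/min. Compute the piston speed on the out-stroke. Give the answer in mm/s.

v ≈ 306 mm/s

In regeneration the rod-end outflow joins the pump flow into the cap end, so the net volume the pump must supply per unit advance equals the rod cross-section area.
Rod cross-section A_rod = π/4 × (186 mm)² = 27170 mm^2
v = Q_pump / A_rod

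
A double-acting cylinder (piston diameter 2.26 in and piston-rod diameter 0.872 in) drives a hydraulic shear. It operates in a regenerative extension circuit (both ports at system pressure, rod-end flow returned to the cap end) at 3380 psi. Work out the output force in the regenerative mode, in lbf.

With equal pressure on both faces, forces on the annular region cancel; the net push is pressure × rod cross-section.
Rod cross-section A_rod = π/4 × (0.872 in)² = 0.5972 in^2
F = P × A_rod

F ≈ 2020 lbf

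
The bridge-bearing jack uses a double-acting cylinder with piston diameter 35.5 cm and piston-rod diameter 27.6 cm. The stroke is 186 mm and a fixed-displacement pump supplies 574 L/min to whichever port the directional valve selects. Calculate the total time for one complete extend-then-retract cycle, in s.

Cap-side area A_cap = π/4 × (35.5 cm)² = 989.8 cm^2
Rod-side annular area A_ann = π/4 × (35.5² − 27.6²) = 391.5 cm^2
t_ext = A_cap·L/Q = 1.924 s
t_ret = A_ann·L/Q = 0.7612 s
t_cycle = t_ext + t_ret

t ≈ 2.69 s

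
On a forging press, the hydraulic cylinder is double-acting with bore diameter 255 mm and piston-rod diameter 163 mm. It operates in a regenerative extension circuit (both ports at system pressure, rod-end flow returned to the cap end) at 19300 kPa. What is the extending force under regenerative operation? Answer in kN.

With equal pressure on both faces, forces on the annular region cancel; the net push is pressure × rod cross-section.
Rod cross-section A_rod = π/4 × (163 mm)² = 20870 mm^2
F = P × A_rod

F ≈ 403 kN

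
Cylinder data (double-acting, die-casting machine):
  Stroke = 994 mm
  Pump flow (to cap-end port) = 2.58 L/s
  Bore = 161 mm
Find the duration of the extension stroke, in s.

t ≈ 7.84 s

Cap-side area A_cap = π/4 × (161 mm)² = 20360 mm^2
Swept volume V = A × L; t = V / Q = A·L / Q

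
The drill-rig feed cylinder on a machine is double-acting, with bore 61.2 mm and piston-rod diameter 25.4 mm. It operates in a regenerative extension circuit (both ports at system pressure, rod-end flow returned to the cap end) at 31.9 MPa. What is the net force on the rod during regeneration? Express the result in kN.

F ≈ 16.2 kN

With equal pressure on both faces, forces on the annular region cancel; the net push is pressure × rod cross-section.
Rod cross-section A_rod = π/4 × (25.4 mm)² = 506.7 mm^2
F = P × A_rod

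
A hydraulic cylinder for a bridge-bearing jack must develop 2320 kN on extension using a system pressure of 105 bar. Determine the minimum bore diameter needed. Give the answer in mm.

Extension force acts on the full piston face: F = P × (π/4)D².
D = √(4F / (πP)) = √(4 × 2320 kN / (π × 105 bar))

D ≈ 530 mm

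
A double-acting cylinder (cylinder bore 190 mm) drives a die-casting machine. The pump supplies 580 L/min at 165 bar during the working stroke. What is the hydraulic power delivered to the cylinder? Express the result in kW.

W ≈ 160 kW

Hydraulic power = P × Q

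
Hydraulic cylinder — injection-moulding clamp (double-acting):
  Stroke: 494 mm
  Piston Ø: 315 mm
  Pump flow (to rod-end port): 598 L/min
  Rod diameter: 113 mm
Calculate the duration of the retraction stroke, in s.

t ≈ 3.37 s

Rod-side annular area A_ann = π/4 × (315² − 113²) = 67900 mm^2
Swept volume V = A × L; t = V / Q = A·L / Q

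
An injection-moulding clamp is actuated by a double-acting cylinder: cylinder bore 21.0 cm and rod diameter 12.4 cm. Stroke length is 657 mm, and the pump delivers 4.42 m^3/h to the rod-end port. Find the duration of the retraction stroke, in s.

Rod-side annular area A_ann = π/4 × (21.0² − 12.4²) = 225.6 cm^2
Swept volume V = A × L; t = V / Q = A·L / Q

t ≈ 12.1 s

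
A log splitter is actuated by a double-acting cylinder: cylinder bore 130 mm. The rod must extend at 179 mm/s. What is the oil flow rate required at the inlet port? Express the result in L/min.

Q ≈ 143 L/min

Cap-side area A_cap = π/4 × (130 mm)² = 13270 mm^2
Q = A × v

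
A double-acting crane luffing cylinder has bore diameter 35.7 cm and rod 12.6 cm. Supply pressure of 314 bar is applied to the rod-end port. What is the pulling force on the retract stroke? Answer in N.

Rod-side annular area A_ann = π/4 × (35.7² − 12.6²) = 876.3 cm^2
On retraction the pressure acts on the annular area (bore minus rod).
F = P × A_ann

F ≈ 2.75e6 N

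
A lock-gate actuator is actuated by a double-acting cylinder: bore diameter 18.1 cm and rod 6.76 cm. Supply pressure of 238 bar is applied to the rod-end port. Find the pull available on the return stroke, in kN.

F ≈ 527 kN

Rod-side annular area A_ann = π/4 × (18.1² − 6.76²) = 221.4 cm^2
On retraction the pressure acts on the annular area (bore minus rod).
F = P × A_ann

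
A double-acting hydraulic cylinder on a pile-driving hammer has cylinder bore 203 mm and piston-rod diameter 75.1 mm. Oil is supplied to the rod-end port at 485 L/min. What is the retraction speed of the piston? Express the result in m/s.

v ≈ 0.289 m/s

Rod-side annular area A_ann = π/4 × (203² − 75.1²) = 27940 mm^2
Flow into the rod-end port fills the annular volume.
v = Q / A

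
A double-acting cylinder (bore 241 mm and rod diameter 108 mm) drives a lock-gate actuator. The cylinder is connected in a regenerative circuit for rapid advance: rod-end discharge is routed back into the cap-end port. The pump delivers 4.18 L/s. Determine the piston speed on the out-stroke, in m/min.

In regeneration the rod-end outflow joins the pump flow into the cap end, so the net volume the pump must supply per unit advance equals the rod cross-section area.
Rod cross-section A_rod = π/4 × (108 mm)² = 9161 mm^2
v = Q_pump / A_rod

v ≈ 27.4 m/min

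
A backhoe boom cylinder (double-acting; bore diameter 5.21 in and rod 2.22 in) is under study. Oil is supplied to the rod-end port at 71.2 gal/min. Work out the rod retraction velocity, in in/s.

v ≈ 15.7 in/s

Rod-side annular area A_ann = π/4 × (5.21² − 2.22²) = 17.45 in^2
Flow into the rod-end port fills the annular volume.
v = Q / A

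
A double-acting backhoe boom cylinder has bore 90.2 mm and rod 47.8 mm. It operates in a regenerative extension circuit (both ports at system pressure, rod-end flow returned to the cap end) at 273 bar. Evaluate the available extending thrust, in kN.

F ≈ 49.0 kN

With equal pressure on both faces, forces on the annular region cancel; the net push is pressure × rod cross-section.
Rod cross-section A_rod = π/4 × (47.8 mm)² = 1795 mm^2
F = P × A_rod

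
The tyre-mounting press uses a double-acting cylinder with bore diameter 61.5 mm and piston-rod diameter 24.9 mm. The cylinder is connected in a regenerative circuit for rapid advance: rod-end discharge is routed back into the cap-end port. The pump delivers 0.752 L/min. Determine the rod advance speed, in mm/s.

In regeneration the rod-end outflow joins the pump flow into the cap end, so the net volume the pump must supply per unit advance equals the rod cross-section area.
Rod cross-section A_rod = π/4 × (24.9 mm)² = 487.0 mm^2
v = Q_pump / A_rod

v ≈ 25.7 mm/s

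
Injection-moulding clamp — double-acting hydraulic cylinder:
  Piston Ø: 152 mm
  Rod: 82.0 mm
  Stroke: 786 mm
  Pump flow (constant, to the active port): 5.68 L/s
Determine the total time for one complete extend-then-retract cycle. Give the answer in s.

t ≈ 4.29 s

Cap-side area A_cap = π/4 × (152 mm)² = 18150 mm^2
Rod-side annular area A_ann = π/4 × (152² − 82.0²) = 12860 mm^2
t_ext = A_cap·L/Q = 2.511 s
t_ret = A_ann·L/Q = 1.780 s
t_cycle = t_ext + t_ret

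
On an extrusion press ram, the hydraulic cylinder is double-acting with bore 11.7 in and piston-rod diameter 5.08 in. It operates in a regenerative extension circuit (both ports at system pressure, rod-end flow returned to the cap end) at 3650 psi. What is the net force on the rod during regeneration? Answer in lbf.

With equal pressure on both faces, forces on the annular region cancel; the net push is pressure × rod cross-section.
Rod cross-section A_rod = π/4 × (5.08 in)² = 20.27 in^2
F = P × A_rod

F ≈ 74000 lbf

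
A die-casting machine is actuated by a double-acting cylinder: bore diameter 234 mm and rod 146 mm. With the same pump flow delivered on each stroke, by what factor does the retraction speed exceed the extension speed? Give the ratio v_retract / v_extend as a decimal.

v_ret/v_ext ≈ 1.64

Cap-side area A_cap = π/4 × (234 mm)² = 43010 mm^2
Rod-side annular area A_ann = π/4 × (234² − 146²) = 26260 mm^2
For equal Q, v ∝ 1/A, so v_ret/v_ext = A_cap/A_ann.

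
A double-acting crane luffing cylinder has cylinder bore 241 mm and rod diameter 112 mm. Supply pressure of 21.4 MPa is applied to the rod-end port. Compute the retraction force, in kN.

F ≈ 765 kN

Rod-side annular area A_ann = π/4 × (241² − 112²) = 35760 mm^2
On retraction the pressure acts on the annular area (bore minus rod).
F = P × A_ann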